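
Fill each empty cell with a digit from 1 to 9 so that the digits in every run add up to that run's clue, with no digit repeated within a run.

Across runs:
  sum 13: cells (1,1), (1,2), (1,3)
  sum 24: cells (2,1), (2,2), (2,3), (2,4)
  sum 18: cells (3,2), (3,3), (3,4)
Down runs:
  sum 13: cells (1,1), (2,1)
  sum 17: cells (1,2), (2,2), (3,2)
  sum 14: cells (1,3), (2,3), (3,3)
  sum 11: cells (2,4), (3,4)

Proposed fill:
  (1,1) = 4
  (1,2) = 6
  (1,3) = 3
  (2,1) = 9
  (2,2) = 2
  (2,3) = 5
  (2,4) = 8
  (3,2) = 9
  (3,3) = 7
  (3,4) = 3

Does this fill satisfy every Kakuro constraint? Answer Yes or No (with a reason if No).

No — the across run (3,2)–(3,4) sums to 19, not 18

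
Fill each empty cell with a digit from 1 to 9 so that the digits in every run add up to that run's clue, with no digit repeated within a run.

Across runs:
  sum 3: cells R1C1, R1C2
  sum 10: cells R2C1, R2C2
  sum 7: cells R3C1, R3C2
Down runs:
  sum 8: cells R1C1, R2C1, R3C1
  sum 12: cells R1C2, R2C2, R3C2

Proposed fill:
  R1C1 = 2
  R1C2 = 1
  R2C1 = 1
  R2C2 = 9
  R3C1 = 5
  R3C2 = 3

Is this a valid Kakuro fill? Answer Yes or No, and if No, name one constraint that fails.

No — the across run R3C1–R3C2 sums to 8, not 7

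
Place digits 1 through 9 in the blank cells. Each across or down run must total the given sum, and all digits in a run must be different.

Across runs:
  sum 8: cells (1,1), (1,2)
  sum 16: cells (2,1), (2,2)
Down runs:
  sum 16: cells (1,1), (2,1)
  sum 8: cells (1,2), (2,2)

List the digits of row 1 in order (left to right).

7 1

16 in 2 cells must be {7,9}.
The 8 across and the 16 down share only 7, so (1,1) = 7.
(1,2) = 8 − 7 = 1 completes the 8 across.
(2,1) = 16 − 7 = 9 completes the 16 down.
(2,2) = 16 − 9 = 7 completes the 16 across.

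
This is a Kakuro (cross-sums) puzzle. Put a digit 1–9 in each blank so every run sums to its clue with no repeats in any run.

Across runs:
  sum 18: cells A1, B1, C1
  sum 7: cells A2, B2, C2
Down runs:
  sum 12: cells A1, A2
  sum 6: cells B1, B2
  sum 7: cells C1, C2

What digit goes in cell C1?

7 in 3 cells must be {1,2,4}.
The 7 across and the 12 down share only 4, so A2 = 4.
A1 = 12 − 4 = 8 completes the 12 down.
Nothing is forced directly, so branch on B1, whose candidates are 1 or 4. If B1 = 1: then C1 would have to be in {9} for the 18 across but in {1,2,3,4,5,6} for the 7 down — contradiction. So B1 = 4.
C1 = 18 − 12 = 6 completes the 18 across.
B2 = 6 − 4 = 2 completes the 6 down.
C2 = 7 − 6 = 1 completes the 7 across.

6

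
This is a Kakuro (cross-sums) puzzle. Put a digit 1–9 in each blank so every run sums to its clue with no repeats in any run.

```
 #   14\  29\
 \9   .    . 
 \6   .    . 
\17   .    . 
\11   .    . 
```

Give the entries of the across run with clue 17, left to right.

8 9

17 in 2 cells must be {8,9}; 29 in 4 cells must be {5,7,8,9}.
Only 5 fits R2C2 under both its across sum 6 and down sum 29.
The 17 across and the 14 down share only 8, so R3C1 = 8.
R3C2 = 17 − 8 = 9 completes the 17 across.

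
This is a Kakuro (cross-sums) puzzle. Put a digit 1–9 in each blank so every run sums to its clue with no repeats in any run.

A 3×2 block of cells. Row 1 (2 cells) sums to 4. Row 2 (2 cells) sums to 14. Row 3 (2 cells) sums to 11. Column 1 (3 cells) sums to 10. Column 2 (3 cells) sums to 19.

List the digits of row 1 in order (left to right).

4 in 2 cells must be {1,3}.
The 4 across and the 19 down share only 3, so (1,2) = 3.
Given what's placed, (2,2) must be 9 to fit the 14 across and 19 down.
(3,2) = 19 − 12 = 7 completes the 19 down.
(1,1) = 4 − 3 = 1 completes the 4 across.
(2,1) = 14 − 9 = 5 completes the 14 across.
(3,1) = 11 − 7 = 4 completes the 11 across.

1 3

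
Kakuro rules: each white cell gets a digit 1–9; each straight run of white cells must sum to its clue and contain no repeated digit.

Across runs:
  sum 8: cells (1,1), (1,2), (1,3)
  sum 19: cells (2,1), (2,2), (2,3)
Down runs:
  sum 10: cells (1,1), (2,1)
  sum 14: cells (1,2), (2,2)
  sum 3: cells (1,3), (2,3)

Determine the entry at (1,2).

3 in 2 cells must be {1,2}.
The 8 across and the 14 down share only 5, so (1,2) = 5.
(2,2) = 14 − 5 = 9 completes the 14 down.
Given what's placed, (2,3) must be 2 to fit the 19 across and 3 down.
(1,3) = 3 − 2 = 1 completes the 3 down.
(2,1) = 19 − 11 = 8 completes the 19 across.
(1,1) = 8 − 6 = 2 completes the 8 across.

5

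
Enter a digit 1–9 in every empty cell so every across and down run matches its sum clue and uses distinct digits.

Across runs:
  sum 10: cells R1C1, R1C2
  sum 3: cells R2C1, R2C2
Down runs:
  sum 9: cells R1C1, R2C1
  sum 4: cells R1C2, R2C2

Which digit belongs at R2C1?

2

3 in 2 cells must be {1,2}; 4 in 2 cells must be {1,3}.
The 3 across and the 4 down share only 1, so R2C2 = 1.
R1C2 = 4 − 1 = 3 completes the 4 down.
R2C1 = 3 − 1 = 2 completes the 3 across.
R1C1 = 10 − 3 = 7 completes the 10 across.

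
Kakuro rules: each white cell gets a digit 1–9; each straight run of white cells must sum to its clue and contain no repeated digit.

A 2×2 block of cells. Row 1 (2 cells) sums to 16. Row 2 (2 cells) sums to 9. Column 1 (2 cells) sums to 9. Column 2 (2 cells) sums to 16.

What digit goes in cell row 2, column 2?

16 in 2 cells must be {7,9}.
The 16 across and the 9 down share only 7, so (1,1) = 7.
(1,2) = 16 − 7 = 9 completes the 16 across.
(2,1) = 9 − 7 = 2 completes the 9 down.
(2,2) = 9 − 2 = 7 completes the 9 across.

7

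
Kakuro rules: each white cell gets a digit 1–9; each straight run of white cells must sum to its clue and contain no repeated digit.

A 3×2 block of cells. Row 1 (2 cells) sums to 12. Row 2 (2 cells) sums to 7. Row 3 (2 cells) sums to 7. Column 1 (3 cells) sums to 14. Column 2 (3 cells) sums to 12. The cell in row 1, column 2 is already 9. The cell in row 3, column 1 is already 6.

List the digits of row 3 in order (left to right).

6, 1

(1,1) = 12 − 9 = 3 completes the 12 across.
(2,1) = 14 − 9 = 5 completes the 14 down.
(2,2) = 7 − 5 = 2 completes the 7 across.
(3,2) = 7 − 6 = 1 completes the 7 across.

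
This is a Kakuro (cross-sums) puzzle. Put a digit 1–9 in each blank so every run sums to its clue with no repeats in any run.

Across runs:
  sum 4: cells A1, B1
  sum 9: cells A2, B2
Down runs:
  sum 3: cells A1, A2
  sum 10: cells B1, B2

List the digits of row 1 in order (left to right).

4 in 2 cells must be {1,3}; 3 in 2 cells must be {1,2}.
The 4 across and the 3 down share only 1, so A1 = 1.
B1 = 4 − 1 = 3 completes the 4 across.
A2 = 3 − 1 = 2 completes the 3 down.
B2 = 9 − 2 = 7 completes the 9 across.

1 3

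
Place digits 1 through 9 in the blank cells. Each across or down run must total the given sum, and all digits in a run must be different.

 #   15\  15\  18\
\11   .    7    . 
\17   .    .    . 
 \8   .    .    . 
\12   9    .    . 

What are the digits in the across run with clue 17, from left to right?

Nothing is forced directly, so branch on R1C1, whose candidates are 1 or 3. If R1C1 = 3: that forces R1C3 = 1, R4C3 = 2, after which R3C3 would have to be in {1,2,3,4,5} for the 8 across but in {6,7,8,9} for the 18 down — contradiction. So R1C1 = 1.
R1C3 = 11 − 8 = 3 completes the 11 across.
No cell is forced outright now. R2C1 can only be 2 or 3 (the digits allowed by both its 17 across and its 15 down). If R2C1 = 2: then R2C2 would have to be in {6,7,8,9} for the 17 across but in {1,2,3,4,5} for the 15 down — contradiction. So R2C1 = 3.
Given what's placed, R2C2 must be 5 to fit the 17 across and 15 down.
R2C3 = 17 − 8 = 9 completes the 17 across.

3 5 9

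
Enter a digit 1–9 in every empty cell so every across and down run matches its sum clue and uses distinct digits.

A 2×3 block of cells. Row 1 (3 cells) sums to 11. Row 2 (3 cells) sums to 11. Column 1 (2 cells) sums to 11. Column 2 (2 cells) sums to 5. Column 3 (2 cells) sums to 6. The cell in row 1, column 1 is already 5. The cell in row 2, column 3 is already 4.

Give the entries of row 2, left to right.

6 1 4

(1,3) = 6 − 4 = 2 completes the 6 down.
(2,1) = 11 − 5 = 6 completes the 11 down.
(2,2) = 11 − 10 = 1 completes the 11 across.
(1,2) = 11 − 7 = 4 completes the 11 across.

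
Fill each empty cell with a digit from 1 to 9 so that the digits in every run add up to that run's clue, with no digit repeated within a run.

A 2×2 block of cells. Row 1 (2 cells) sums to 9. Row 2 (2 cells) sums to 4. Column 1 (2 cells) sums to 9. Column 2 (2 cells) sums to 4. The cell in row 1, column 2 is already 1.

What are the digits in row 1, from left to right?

8 1

4 in 2 cells must be {1,3}.
(1,1) = 9 − 1 = 8 completes the 9 across.
(2,1) = 9 − 8 = 1 completes the 9 down.
(2,2) = 4 − 1 = 3 completes the 4 across.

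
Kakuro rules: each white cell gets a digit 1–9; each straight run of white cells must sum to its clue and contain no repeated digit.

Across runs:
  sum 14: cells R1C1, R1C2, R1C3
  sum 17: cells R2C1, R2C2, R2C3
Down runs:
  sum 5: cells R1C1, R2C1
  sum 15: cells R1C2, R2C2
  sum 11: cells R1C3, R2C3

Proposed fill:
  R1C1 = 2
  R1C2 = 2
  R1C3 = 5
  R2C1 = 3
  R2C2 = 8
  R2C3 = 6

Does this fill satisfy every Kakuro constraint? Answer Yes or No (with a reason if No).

No — the down run R1C2–R2C2 sums to 10, not 15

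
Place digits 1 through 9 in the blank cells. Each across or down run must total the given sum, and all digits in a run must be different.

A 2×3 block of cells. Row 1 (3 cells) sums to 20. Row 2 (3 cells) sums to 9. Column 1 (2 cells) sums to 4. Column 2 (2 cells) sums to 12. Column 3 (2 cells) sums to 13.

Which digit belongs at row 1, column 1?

4 in 2 cells must be {1,3}.
The 20 across and the 4 down share only 3, so (1,1) = 3.
(2,1) = 4 − 3 = 1 completes the 4 down.
Nothing is forced directly, so branch on (2,2), whose candidates are 3 or 5. If (2,2) = 5: then (1,2) would have to be in {8,9} for the 20 across but in {7} for the 12 down — contradiction. So (2,2) = 3.
(1,2) = 12 − 3 = 9 completes the 12 down.
(1,3) = 20 − 12 = 8 completes the 20 across.
(2,3) = 9 − 4 = 5 completes the 9 across.

3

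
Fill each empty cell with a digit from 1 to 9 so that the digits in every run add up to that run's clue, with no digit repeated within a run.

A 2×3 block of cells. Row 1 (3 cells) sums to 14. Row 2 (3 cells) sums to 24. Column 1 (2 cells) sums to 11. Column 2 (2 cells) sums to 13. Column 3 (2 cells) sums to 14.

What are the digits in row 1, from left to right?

3 6 5

24 in 3 cells must be {7,8,9}.
Nothing is forced directly, so branch on (2,2), whose candidates are 7 or 8 or 9. If (2,2) = 8: that forces (1,2) = 5, (2,3) = 9, after which (1,3) would have to be in {1,2,3,6,7,8} for the 14 across but in {5} for the 14 down — contradiction. If (2,2) = 9: that forces (1,2) = 4, (2,3) = 8, after which (1,3) would have to be in {1,2,3,7,8,9} for the 14 across but in {6} for the 14 down — contradiction. So (2,2) = 7.
(1,2) = 13 − 7 = 6 completes the 13 down.
Given what's placed, (1,3) must be 5 to fit the 14 across and 14 down.
(2,3) = 14 − 5 = 9 completes the 14 down.
(1,1) = 14 − 11 = 3 completes the 14 across.
(2,1) = 24 − 16 = 8 completes the 24 across.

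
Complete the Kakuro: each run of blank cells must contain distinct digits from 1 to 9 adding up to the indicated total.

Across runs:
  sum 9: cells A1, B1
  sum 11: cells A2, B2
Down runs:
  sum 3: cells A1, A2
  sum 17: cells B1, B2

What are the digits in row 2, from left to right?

2 9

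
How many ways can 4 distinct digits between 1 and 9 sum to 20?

12

4 distinct digits from 1–9 sum between 10 and 30.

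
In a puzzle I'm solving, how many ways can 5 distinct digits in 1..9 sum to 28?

9

5 distinct digits from 1–9 sum between 15 and 35.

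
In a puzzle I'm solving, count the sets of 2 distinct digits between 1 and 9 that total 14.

2

2 distinct digits from 1–9 sum between 3 and 17.
Enumerating: {5,9}, {6,8}.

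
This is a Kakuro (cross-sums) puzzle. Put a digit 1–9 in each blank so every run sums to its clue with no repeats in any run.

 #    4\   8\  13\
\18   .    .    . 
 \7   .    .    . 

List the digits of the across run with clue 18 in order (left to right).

3 6 9

7 in 3 cells must be {1,2,4}; 4 in 2 cells must be {1,3}.
The 7 across and the 4 down share only 1, so R2C1 = 1.
Given what's placed, R2C2 must be 2 to fit the 7 across and 8 down.
R2C3 = 7 − 3 = 4 completes the 7 across.
R1C1 = 4 − 1 = 3 completes the 4 down.
R1C2 = 8 − 2 = 6 completes the 8 down.
R1C3 = 18 − 9 = 9 completes the 18 across.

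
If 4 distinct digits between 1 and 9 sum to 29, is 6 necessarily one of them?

No

The only way to make 29 from 4 distinct digits is {5,7,8,9}, which does not contain 6.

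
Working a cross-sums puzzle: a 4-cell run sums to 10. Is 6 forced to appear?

No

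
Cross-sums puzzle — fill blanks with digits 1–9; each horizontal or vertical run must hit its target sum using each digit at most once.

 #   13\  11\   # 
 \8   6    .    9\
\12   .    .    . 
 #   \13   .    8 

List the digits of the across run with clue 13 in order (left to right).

5 8

R1C2 = 8 − 6 = 2 completes the 8 across.
R2C1 = 13 − 6 = 7 completes the 13 down.
R2C3 = 9 − 8 = 1 completes the 9 down.
R3C2 = 13 − 8 = 5 completes the 13 across.
R2C2 = 12 − 8 = 4 completes the 12 across.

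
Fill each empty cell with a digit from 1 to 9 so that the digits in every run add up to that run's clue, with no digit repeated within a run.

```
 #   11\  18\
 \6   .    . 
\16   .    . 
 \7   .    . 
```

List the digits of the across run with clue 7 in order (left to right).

3 4

16 in 2 cells must be {7,9}.
The 16 across and the 11 down share only 7, so R2C1 = 7.
R2C2 = 16 − 7 = 9 completes the 16 across.
Given what's placed, R1C1 must be 1 to fit the 6 across and 11 down.
R1C2 = 6 − 1 = 5 completes the 6 across.
R3C1 = 11 − 8 = 3 completes the 11 down.
R3C2 = 7 − 3 = 4 completes the 7 across.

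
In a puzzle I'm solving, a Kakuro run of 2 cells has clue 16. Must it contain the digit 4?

The only way to make 16 from 2 distinct digits is {7,9}, which does not contain 4.

No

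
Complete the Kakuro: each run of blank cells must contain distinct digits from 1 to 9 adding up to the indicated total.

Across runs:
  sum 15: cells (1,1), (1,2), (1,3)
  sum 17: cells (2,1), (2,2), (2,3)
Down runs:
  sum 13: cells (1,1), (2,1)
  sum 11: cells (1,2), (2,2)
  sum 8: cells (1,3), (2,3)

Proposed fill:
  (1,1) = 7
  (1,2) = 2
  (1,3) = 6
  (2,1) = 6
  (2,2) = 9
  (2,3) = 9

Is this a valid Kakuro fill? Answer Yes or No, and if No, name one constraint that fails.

No — the across run (2,1)–(2,3) sums to 24, not 17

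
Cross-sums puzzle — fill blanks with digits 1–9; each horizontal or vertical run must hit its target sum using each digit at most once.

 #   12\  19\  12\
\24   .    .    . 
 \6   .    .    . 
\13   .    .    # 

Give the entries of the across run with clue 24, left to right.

24 in 3 cells must be {7,8,9}; 6 in 3 cells must be {1,2,3}.
Only 3 fits R2C3 under both its across sum 6 and down sum 12.
R1C3 = 12 − 3 = 9 completes the 12 down.
Given what's placed, R2C2 must be 2 to fit the 6 across and 19 down.
R1C2 = 8: the only remaining digit allowed by both the 24 across and the 19 down.
R2C1 = 6 − 5 = 1 completes the 6 across.
R3C2 = 19 − 10 = 9 completes the 19 down.
R1C1 = 24 − 17 = 7 completes the 24 across.

7, 8, 9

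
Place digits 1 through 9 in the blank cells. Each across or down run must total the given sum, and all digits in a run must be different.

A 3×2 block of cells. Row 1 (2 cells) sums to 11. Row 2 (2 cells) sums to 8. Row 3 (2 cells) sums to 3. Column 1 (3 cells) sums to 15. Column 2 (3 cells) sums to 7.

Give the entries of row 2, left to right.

3 in 2 cells must be {1,2}; 7 in 3 cells must be {1,2,4}.
Nothing is forced directly, so branch on (1,2), whose candidates are 2 or 4. If (1,2) = 2: that forces (1,1) = 9, (2,2) = 1, after which (3,2) would have to be in {1,2} for the 3 across but in {4} for the 7 down — contradiction. So (1,2) = 4.
(1,1) = 11 − 4 = 7 completes the 11 across.
Given what's placed, (3,1) must be 2 to fit the 3 across and 15 down.
(3,2) = 3 − 2 = 1 completes the 3 across.
(2,1) = 15 − 9 = 6 completes the 15 down.
(2,2) = 8 − 6 = 2 completes the 8 across.

6, 2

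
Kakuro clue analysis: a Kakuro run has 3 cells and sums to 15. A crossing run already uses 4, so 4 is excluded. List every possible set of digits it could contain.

{1,5,9}; {1,6,8}; {2,5,8}; {2,6,7}; {3,5,7}

3 distinct digits from 1–9 sum between 6 and 24.
Dropping sets that contain 4.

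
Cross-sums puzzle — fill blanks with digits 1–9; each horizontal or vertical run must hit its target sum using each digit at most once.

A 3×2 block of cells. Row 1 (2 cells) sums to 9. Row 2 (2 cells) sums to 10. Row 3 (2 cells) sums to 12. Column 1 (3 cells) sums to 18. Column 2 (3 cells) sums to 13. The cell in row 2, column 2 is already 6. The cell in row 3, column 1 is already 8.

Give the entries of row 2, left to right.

4 6

(2,1) = 10 − 6 = 4 completes the 10 across.
(3,2) = 12 − 8 = 4 completes the 12 across.
(1,1) = 18 − 12 = 6 completes the 18 down.
(1,2) = 9 − 6 = 3 completes the 9 across.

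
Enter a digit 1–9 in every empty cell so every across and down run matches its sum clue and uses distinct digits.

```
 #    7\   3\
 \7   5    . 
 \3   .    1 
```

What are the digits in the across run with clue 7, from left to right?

5 2

3 in 2 cells must be {1,2}.
R1C2 = 7 − 5 = 2 completes the 7 across.
R2C1 = 3 − 1 = 2 completes the 3 across.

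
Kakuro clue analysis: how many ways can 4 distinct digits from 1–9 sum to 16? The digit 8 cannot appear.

4 distinct digits from 1–9 sum between 10 and 30.
Dropping sets that contain 8.
Enumerating: {1,2,4,9}, {1,2,6,7}, {1,3,5,7}, {1,4,5,6}, {2,3,4,7}, {2,3,5,6}.

6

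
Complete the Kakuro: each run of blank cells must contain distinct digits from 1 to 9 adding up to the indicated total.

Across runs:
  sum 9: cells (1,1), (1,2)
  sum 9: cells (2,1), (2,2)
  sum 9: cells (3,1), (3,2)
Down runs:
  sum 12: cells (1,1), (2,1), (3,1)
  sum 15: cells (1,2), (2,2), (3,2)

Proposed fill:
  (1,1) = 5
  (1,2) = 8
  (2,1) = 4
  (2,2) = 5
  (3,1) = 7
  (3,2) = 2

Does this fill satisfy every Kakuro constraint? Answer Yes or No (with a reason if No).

No — the down run (1,1)–(3,1) sums to 16, not 12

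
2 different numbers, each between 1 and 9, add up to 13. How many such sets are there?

3

2 distinct digits from 1–9 sum between 3 and 17.
Enumerating: {4,9}, {5,8}, {6,7}.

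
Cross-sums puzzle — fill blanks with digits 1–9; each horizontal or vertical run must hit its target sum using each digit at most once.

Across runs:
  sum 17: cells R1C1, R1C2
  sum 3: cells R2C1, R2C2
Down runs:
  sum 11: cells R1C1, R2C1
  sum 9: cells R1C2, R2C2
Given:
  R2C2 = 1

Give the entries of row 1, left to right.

17 in 2 cells must be {8,9}; 3 in 2 cells must be {1,2}.
R1C2 = 9 − 1 = 8 completes the 9 down.
R2C1 = 3 − 1 = 2 completes the 3 across.
R1C1 = 17 − 8 = 9 completes the 17 across.

9 8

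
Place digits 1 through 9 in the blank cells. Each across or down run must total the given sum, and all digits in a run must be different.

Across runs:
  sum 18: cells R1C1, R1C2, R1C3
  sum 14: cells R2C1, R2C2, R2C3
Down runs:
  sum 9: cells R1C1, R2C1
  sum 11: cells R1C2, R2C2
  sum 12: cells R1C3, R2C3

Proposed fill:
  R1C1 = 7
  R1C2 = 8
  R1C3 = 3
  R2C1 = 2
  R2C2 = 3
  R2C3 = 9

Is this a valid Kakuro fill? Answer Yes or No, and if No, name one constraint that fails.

Yes

Across: 7+8+3=18; 2+3+9=14. Down: 7+2=9; 8+3=11; 3+9=12. No digit repeats within any run.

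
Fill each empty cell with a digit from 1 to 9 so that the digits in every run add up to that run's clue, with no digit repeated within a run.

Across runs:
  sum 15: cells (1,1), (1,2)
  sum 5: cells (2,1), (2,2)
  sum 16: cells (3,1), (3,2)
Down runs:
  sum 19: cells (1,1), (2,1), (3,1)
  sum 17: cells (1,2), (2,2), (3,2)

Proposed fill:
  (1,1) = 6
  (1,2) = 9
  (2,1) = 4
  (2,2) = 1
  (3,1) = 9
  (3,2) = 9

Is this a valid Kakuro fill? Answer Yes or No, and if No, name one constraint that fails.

No — the across run (3,1)–(3,2) sums to 18, not 16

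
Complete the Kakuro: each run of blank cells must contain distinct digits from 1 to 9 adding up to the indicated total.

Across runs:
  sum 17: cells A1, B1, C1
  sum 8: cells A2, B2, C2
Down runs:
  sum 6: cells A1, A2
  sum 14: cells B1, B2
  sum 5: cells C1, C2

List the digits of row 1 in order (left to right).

5, 9, 3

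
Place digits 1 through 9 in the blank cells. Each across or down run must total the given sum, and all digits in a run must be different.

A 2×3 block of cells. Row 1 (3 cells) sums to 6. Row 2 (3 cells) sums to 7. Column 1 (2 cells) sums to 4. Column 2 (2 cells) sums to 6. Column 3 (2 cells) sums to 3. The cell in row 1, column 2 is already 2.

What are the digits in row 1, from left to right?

3, 2, 1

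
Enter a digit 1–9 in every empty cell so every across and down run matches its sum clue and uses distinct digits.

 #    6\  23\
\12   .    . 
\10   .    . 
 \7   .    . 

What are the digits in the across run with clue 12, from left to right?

3 9

6 in 3 cells must be {1,2,3}; 23 in 3 cells must be {6,8,9}.
The 12 across and the 6 down share only 3, so R1C1 = 3.
R1C2 = 12 − 3 = 9 completes the 12 across.
Given what's placed, R3C2 must be 6 to fit the 7 across and 23 down.
R2C2 = 23 − 15 = 8 completes the 23 down.
R3C1 = 7 − 6 = 1 completes the 7 across.
R2C1 = 10 − 8 = 2 completes the 10 across.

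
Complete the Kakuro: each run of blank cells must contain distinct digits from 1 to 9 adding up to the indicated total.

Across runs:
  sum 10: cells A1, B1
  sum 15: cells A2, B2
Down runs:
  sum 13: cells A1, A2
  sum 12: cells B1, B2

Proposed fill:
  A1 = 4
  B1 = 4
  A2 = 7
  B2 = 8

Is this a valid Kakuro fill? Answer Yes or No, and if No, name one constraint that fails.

No — the across run A1–B1 sums to 8, not 10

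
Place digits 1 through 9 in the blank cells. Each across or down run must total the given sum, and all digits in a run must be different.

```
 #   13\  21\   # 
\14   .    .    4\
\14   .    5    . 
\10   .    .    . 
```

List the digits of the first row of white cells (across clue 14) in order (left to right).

5 9

4 in 2 cells must be {1,3}.
R1C2 = 9: the only remaining digit allowed by both the 14 across and the 21 down.
R3C2 = 21 − 14 = 7 completes the 21 down.
Given what's placed, R3C3 must be 1 to fit the 10 across and 4 down.
R1C1 = 14 − 9 = 5 completes the 14 across.
R2C3 = 4 − 1 = 3 completes the 4 down.
R3C1 = 10 − 8 = 2 completes the 10 across.
R2C1 = 14 − 8 = 6 completes the 14 across.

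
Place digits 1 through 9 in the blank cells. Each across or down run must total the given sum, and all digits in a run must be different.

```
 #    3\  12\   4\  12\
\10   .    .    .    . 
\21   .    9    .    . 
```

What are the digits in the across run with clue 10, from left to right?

10 in 4 cells must be {1,2,3,4}; 3 in 2 cells must be {1,2}; 4 in 2 cells must be {1,3}.
R1C2 = 12 − 9 = 3 completes the 12 down.
R1C3 = 1: the only remaining digit allowed by both the 10 across and the 4 down.
Given what's placed, R1C4 must be 4 to fit the 10 across and 12 down.
R2C3 = 4 − 1 = 3 completes the 4 down.
R2C4 = 12 − 4 = 8 completes the 12 down.
R1C1 = 10 − 8 = 2 completes the 10 across.
R2C1 = 21 − 20 = 1 completes the 21 across.

2, 3, 1, 4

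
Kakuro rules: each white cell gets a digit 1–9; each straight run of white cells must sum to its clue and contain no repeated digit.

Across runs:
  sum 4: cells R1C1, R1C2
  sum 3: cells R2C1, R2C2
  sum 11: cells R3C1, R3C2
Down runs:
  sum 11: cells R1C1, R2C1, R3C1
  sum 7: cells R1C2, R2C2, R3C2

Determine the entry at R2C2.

4 in 2 cells must be {1,3}; 3 in 2 cells must be {1,2}; 7 in 3 cells must be {1,2,4}.
The 4 across and the 7 down share only 1, so R1C2 = 1.
Given what's placed, R2C2 must be 2 to fit the 3 across and 7 down.
R3C2 = 7 − 3 = 4 completes the 7 down.
R1C1 = 4 − 1 = 3 completes the 4 across.
R2C1 = 3 − 2 = 1 completes the 3 across.
R3C1 = 11 − 4 = 7 completes the 11 across.

2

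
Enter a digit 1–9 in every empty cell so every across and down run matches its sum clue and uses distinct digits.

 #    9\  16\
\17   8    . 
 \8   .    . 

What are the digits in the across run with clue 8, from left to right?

17 in 2 cells must be {8,9}; 16 in 2 cells must be {7,9}.
R1C2 = 17 − 8 = 9 completes the 17 across.
R2C1 = 9 − 8 = 1 completes the 9 down.
R2C2 = 8 − 1 = 7 completes the 8 across.

1 7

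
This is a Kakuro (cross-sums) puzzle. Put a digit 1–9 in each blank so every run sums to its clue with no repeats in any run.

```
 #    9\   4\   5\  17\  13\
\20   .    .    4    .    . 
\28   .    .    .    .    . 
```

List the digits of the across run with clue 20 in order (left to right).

4 in 2 cells must be {1,3}; 17 in 2 cells must be {8,9}.
R1C4 = 8: the only remaining digit allowed by both the 20 across and the 17 down.
Given what's placed, R1C5 must be 5 to fit the 20 across and 13 down.
R2C3 = 5 − 4 = 1 completes the 5 down.
R2C4 = 17 − 8 = 9 completes the 17 down.
R2C5 = 13 − 5 = 8 completes the 13 down.
R1C2 = 1: the only remaining digit allowed by both the 20 across and the 4 down.
R2C2 = 4 − 1 = 3 completes the 4 down.
R1C1 = 20 − 18 = 2 completes the 20 across.

2 1 4 8 5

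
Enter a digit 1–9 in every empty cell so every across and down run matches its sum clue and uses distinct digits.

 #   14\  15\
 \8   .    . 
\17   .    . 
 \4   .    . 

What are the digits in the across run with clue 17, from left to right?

9, 8

17 in 2 cells must be {8,9}; 4 in 2 cells must be {1,3}.
Nothing is forced directly, so branch on R2C1, whose candidates are 8 or 9. If R2C1 = 8: that forces R2C2 = 9, R3C1 = 1, after which R3C2 would have to be in {3} for the 4 across but in {1,2,4,5} for the 15 down — contradiction. So R2C1 = 9.
R2C2 = 17 − 9 = 8 completes the 17 across.
Nothing is forced directly, so branch on R3C1, whose candidates are 1 or 3. If R3C1 = 1: then R1C1 would have to be in {1,2,3,5,6,7} for the 8 across but in {4} for the 14 down — contradiction. So R3C1 = 3.
R1C1 = 14 − 12 = 2 completes the 14 down.
R1C2 = 8 − 2 = 6 completes the 8 across.
R3C2 = 4 − 3 = 1 completes the 4 across.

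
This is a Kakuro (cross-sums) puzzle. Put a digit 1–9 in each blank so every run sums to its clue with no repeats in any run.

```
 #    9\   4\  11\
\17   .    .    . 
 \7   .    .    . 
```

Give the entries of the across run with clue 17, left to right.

7 in 3 cells must be {1,2,4}; 4 in 2 cells must be {1,3}.
The 7 across and the 4 down share only 1, so R2C2 = 1.
R1C2 = 4 − 1 = 3 completes the 4 down.
Nothing is forced directly, so branch on R2C1, whose candidates are 2 or 4. If R2C1 = 2: then R1C1 would have to be in {5,6,8,9} for the 17 across but in {7} for the 9 down — contradiction. So R2C1 = 4.
R1C1 = 9 − 4 = 5 completes the 9 down.
R1C3 = 17 − 8 = 9 completes the 17 across.
R2C3 = 7 − 5 = 2 completes the 7 across.

5 3 9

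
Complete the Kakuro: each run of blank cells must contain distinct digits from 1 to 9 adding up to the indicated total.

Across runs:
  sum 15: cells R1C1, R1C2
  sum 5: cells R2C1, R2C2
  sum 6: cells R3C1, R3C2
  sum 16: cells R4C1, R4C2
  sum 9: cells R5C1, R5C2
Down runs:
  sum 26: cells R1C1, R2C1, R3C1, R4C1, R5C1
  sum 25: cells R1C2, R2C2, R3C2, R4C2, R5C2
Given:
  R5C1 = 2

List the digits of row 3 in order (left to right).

16 in 2 cells must be {7,9}.
R5C2 = 9 − 2 = 7 completes the 9 across.
Given what's placed, R4C2 must be 9 to fit the 16 across and 25 down.
Given what's placed, R1C2 must be 6 to fit the 15 across and 25 down.
R4C1 = 16 − 9 = 7 completes the 16 across.
R1C1 = 15 − 6 = 9 completes the 15 across.
Given what's placed, R2C1 must be 3 to fit the 5 across and 26 down.
R2C2 = 5 − 3 = 2 completes the 5 across.
R3C1 = 26 − 21 = 5 completes the 26 down.
R3C2 = 6 − 5 = 1 completes the 6 across.

5 1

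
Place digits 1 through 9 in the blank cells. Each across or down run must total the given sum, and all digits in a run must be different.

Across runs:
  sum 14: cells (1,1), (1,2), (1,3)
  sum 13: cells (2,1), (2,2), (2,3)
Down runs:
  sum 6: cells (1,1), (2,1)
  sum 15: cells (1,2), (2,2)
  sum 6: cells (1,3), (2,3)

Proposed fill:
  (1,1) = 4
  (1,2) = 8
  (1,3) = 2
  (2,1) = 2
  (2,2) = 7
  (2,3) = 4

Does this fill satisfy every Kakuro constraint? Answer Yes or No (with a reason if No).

Yes

Across: 4+8+2=14; 2+7+4=13. Down: 4+2=6; 8+7=15; 2+4=6. No digit repeats within any run.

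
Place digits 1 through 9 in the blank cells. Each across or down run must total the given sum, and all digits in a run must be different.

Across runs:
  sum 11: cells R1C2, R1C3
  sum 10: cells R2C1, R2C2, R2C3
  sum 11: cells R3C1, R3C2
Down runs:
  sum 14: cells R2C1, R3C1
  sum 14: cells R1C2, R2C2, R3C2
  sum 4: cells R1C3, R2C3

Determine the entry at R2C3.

1

4 in 2 cells must be {1,3}.
The 11 across and the 4 down share only 3, so R1C3 = 3.
R2C3 = 4 − 3 = 1 completes the 4 down.
R1C2 = 11 − 3 = 8 completes the 11 across.
No cell is forced outright now. R2C1 can only be 5 or 6 (the digits allowed by both its 10 across and its 14 down). If R2C1 = 6: then R2C2 would have to be in {3} for the 10 across but in {1,2,4,5} for the 14 down — contradiction. So R2C1 = 5.
R2C2 = 10 − 6 = 4 completes the 10 across.
R3C1 = 14 − 5 = 9 completes the 14 down.
R3C2 = 11 − 9 = 2 completes the 11 across.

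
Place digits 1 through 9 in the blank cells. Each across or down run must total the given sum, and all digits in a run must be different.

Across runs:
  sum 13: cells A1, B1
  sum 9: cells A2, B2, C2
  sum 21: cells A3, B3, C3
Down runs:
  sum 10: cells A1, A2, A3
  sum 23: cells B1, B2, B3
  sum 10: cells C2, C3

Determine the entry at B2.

6

23 in 3 cells must be {6,8,9}.
Only 6 fits B2 under both its across sum 9 and down sum 23.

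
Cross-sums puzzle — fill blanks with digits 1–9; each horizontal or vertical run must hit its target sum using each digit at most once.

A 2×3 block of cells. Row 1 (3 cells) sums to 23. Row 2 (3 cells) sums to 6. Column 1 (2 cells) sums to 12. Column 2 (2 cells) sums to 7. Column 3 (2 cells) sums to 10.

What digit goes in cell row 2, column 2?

1

23 in 3 cells must be {6,8,9}; 6 in 3 cells must be {1,2,3}.
The 23 across and the 7 down share only 6, so (1,2) = 6.
The 6 across and the 12 down share only 3, so (2,1) = 3.
(2,2) = 7 − 6 = 1 completes the 7 down.
(2,3) = 6 − 4 = 2 completes the 6 across.
(1,1) = 12 − 3 = 9 completes the 12 down.
(1,3) = 23 − 15 = 8 completes the 23 across.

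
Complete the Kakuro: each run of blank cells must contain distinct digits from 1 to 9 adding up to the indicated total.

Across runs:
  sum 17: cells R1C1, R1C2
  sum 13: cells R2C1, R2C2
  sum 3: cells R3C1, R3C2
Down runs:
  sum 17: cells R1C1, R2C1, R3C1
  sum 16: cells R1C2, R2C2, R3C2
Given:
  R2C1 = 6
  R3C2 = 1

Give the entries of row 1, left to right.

9 8

17 in 2 cells must be {8,9}; 3 in 2 cells must be {1,2}.
R2C2 = 13 − 6 = 7 completes the 13 across.
R3C1 = 3 − 1 = 2 completes the 3 across.
R1C1 = 17 − 8 = 9 completes the 17 down.
R1C2 = 17 − 9 = 8 completes the 17 across.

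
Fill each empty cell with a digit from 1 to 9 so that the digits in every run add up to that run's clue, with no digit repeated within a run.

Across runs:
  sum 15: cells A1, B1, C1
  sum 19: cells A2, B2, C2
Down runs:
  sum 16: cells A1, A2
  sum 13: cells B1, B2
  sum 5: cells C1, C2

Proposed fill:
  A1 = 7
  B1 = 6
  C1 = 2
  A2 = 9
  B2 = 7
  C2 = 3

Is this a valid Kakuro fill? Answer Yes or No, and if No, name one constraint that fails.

Yes

Across: 7+6+2=15; 9+7+3=19. Down: 7+9=16; 6+7=13; 2+3=5. No digit repeats within any run.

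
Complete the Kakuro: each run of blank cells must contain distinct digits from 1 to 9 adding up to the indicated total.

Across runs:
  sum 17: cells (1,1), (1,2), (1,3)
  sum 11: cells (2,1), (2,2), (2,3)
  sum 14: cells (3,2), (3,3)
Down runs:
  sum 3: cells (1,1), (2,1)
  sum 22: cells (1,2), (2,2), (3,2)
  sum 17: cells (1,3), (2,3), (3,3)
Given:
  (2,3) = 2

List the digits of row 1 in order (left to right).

2 9 6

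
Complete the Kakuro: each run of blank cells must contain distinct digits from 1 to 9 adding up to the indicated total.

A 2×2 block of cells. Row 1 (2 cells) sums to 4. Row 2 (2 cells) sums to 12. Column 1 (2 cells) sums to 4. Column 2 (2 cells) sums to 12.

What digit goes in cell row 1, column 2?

4 in 2 cells must be {1,3}.
The 4 across and the 12 down share only 3, so (1,2) = 3.
The 12 across and the 4 down share only 3, so (2,1) = 3.
(2,2) = 12 − 3 = 9 completes the 12 across.
(1,1) = 4 − 3 = 1 completes the 4 across.

3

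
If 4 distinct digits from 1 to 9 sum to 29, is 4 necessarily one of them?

The only way to make 29 from 4 distinct digits is {5,7,8,9}, which does not contain 4.

No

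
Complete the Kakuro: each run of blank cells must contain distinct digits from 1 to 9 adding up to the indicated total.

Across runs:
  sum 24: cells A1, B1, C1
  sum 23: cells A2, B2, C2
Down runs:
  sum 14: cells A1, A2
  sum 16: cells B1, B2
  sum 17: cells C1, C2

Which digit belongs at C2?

8

24 in 3 cells must be {7,8,9}; 23 in 3 cells must be {6,8,9}; 16 in 2 cells must be {7,9}.
The 23 across and the 16 down share only 9, so B2 = 9.
Given what's placed, C2 must be 8 to fit the 23 across and 17 down.
B1 = 16 − 9 = 7 completes the 16 down.
C1 = 17 − 8 = 9 completes the 17 down.
A2 = 23 − 17 = 6 completes the 23 across.
A1 = 24 − 16 = 8 completes the 24 across.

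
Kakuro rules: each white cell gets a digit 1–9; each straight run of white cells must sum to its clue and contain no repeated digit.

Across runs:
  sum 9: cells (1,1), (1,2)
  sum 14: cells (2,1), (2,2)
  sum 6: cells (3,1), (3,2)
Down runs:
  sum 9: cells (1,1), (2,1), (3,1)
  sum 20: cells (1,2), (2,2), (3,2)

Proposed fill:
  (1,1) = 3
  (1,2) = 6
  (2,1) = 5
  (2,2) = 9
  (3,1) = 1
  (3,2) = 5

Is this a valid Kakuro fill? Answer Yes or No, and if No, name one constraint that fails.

Across: 3+6=9; 5+9=14; 1+5=6. Down: 3+5+1=9; 6+9+5=20. No digit repeats within any run.

Yes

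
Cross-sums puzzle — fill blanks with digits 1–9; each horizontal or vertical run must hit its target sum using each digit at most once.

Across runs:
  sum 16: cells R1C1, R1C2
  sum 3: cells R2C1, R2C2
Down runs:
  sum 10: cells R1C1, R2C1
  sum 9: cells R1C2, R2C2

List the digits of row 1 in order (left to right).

9 7

16 in 2 cells must be {7,9}; 3 in 2 cells must be {1,2}.
The 16 across and the 9 down share only 7, so R1C2 = 7.
R2C2 = 9 − 7 = 2 completes the 9 down.
R1C1 = 16 − 7 = 9 completes the 16 across.
R2C1 = 3 − 2 = 1 completes the 3 across.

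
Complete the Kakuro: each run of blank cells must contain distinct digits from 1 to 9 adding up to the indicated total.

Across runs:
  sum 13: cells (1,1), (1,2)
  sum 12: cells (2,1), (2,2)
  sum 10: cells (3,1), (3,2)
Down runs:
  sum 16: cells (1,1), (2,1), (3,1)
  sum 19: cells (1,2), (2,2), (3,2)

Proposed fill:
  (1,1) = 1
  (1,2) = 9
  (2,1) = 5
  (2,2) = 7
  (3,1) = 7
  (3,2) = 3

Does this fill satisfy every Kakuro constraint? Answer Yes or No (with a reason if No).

No — the down run (1,1)–(3,1) sums to 13, not 16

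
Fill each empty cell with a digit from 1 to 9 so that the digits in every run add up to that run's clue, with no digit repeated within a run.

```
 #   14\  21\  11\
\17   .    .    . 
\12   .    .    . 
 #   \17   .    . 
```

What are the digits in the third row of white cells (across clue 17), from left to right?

17 in 2 cells must be {8,9}.
Only 8 fits R3C3 under both its across sum 17 and down sum 11.
R3C2 = 17 − 8 = 9 completes the 17 across.

9 8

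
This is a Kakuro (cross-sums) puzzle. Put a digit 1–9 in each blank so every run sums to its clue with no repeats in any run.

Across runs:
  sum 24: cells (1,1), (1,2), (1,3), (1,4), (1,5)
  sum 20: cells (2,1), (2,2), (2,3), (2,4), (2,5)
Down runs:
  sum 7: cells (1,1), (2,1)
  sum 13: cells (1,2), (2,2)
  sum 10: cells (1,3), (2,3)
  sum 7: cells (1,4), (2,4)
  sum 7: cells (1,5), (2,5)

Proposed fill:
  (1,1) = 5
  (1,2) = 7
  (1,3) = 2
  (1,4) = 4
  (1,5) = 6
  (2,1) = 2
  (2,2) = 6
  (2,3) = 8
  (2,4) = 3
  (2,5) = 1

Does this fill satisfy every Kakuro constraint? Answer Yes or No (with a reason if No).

Across: 5+7+2+4+6=24; 2+6+8+3+1=20. Down: 5+2=7; 7+6=13; 2+8=10; 4+3=7; 6+1=7. No digit repeats within any run.

Yes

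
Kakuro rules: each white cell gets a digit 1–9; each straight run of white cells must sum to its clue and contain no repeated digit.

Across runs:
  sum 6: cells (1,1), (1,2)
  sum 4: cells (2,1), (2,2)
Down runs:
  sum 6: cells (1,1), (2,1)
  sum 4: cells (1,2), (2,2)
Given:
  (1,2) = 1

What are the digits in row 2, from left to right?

4 in 2 cells must be {1,3}.
(1,1) = 6 − 1 = 5 completes the 6 across.
(2,1) = 6 − 5 = 1 completes the 6 down.
(2,2) = 4 − 1 = 3 completes the 4 across.

1, 3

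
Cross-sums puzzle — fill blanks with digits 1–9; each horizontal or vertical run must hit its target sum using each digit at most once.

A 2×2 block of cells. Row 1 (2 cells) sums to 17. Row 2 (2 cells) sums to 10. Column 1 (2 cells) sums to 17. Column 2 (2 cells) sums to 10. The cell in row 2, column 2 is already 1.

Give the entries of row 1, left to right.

17 in 2 cells must be {8,9}.
(1,2) = 10 − 1 = 9 completes the 10 down.
(2,1) = 10 − 1 = 9 completes the 10 across.
(1,1) = 17 − 9 = 8 completes the 17 across.

8 9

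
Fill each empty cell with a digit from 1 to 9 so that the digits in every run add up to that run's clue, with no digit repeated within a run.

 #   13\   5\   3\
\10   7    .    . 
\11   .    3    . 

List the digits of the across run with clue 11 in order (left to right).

3 in 2 cells must be {1,2}.
R1C2 = 5 − 3 = 2 completes the 5 down.
R1C3 = 10 − 9 = 1 completes the 10 across.
R2C1 = 13 − 7 = 6 completes the 13 down.
R2C3 = 11 − 9 = 2 completes the 11 across.

6 3 2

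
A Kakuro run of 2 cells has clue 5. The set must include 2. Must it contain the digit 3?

Yes

The only way to make 5 from 2 distinct digits under that restriction is {2,3}, which contains 3.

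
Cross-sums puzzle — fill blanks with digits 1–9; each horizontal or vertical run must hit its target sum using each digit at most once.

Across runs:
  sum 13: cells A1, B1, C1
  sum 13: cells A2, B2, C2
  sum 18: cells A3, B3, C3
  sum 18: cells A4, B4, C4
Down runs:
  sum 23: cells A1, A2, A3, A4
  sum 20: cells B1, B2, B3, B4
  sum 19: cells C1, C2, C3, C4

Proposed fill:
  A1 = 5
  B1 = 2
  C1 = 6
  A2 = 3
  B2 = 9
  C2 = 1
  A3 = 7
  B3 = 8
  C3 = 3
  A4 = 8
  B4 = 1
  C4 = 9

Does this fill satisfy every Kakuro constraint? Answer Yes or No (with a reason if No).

Yes

Across: 5+2+6=13; 3+9+1=13; 7+8+3=18; 8+1+9=18. Down: 5+3+7+8=23; 2+9+8+1=20; 6+1+3+9=19. No digit repeats within any run.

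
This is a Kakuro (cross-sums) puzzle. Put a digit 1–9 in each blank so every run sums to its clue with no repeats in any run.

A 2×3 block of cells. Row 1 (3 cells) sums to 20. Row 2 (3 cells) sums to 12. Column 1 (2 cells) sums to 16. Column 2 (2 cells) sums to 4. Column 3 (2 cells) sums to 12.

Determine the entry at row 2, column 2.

16 in 2 cells must be {7,9}; 4 in 2 cells must be {1,3}.
The 20 across and the 4 down share only 3, so (1,2) = 3.
(2,2) = 4 − 3 = 1 completes the 4 down.
Given what's placed, (1,1) must be 9 to fit the 20 across and 16 down.
(1,3) = 20 − 12 = 8 completes the 20 across.
(2,1) = 16 − 9 = 7 completes the 16 down.
(2,3) = 12 − 8 = 4 completes the 12 across.

1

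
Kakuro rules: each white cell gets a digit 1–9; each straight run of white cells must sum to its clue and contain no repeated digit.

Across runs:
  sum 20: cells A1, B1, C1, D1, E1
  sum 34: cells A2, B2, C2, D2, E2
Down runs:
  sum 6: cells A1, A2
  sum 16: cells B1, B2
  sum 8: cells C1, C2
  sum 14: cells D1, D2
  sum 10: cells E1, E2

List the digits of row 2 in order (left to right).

34 in 5 cells must be {4,6,7,8,9}; 16 in 2 cells must be {7,9}.
Only 4 fits A2 under both its across sum 34 and down sum 6.
A1 = 6 − 4 = 2 completes the 6 down.
Nothing is forced directly, so branch on C2, whose candidates are 6 or 7. If C2 = 6: then C1 would have to be in {1,3,4,5,6,7,8,9} for the 20 across but in {2} for the 8 down — contradiction. So C2 = 7.
C1 = 8 − 7 = 1 completes the 8 down.
B2 = 9: the only remaining digit allowed by both the 34 across and the 16 down.
B1 = 16 − 9 = 7 completes the 16 down.
Given what's placed, D1 must be 6 to fit the 20 across and 14 down.
E1 = 20 − 16 = 4 completes the 20 across.
D2 = 14 − 6 = 8 completes the 14 down.
E2 = 34 − 28 = 6 completes the 34 across.

4, 9, 7, 8, 6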